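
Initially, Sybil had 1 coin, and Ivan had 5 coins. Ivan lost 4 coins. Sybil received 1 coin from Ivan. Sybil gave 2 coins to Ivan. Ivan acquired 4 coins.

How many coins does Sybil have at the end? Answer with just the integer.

Tracking counts step by step:
Start: Sybil=1, Ivan=5
Event 1 (Ivan -4): Ivan: 5 -> 1. State: Sybil=1, Ivan=1
Event 2 (Ivan -> Sybil, 1): Ivan: 1 -> 0, Sybil: 1 -> 2. State: Sybil=2, Ivan=0
Event 3 (Sybil -> Ivan, 2): Sybil: 2 -> 0, Ivan: 0 -> 2. State: Sybil=0, Ivan=2
Event 4 (Ivan +4): Ivan: 2 -> 6. State: Sybil=0, Ivan=6

Sybil's final count: 0

Answer: 0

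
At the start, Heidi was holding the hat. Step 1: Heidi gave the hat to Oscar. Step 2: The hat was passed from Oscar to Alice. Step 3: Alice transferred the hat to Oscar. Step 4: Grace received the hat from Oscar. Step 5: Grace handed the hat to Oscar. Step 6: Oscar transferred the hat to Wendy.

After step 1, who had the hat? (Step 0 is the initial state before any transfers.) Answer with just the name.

Tracking the hat holder through step 1:
After step 0 (start): Heidi
After step 1: Oscar

At step 1, the holder is Oscar.

Answer: Oscar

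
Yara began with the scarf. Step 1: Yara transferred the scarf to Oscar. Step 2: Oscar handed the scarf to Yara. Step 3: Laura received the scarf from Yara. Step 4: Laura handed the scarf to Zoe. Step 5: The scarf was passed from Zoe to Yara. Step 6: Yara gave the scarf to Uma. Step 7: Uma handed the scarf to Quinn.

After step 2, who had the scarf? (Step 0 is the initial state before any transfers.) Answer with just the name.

Answer: Yara

Derivation:
Tracking the scarf holder through step 2:
After step 0 (start): Yara
After step 1: Oscar
After step 2: Yara

At step 2, the holder is Yara.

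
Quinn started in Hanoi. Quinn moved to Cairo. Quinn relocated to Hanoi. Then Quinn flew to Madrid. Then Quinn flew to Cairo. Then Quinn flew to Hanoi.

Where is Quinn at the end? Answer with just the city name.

Answer: Hanoi

Derivation:
Tracking Quinn's location:
Start: Quinn is in Hanoi.
After move 1: Hanoi -> Cairo. Quinn is in Cairo.
After move 2: Cairo -> Hanoi. Quinn is in Hanoi.
After move 3: Hanoi -> Madrid. Quinn is in Madrid.
After move 4: Madrid -> Cairo. Quinn is in Cairo.
After move 5: Cairo -> Hanoi. Quinn is in Hanoi.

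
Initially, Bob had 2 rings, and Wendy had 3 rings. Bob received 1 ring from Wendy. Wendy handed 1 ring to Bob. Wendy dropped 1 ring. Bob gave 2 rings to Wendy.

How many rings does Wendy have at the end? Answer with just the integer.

Answer: 2

Derivation:
Tracking counts step by step:
Start: Bob=2, Wendy=3
Event 1 (Wendy -> Bob, 1): Wendy: 3 -> 2, Bob: 2 -> 3. State: Bob=3, Wendy=2
Event 2 (Wendy -> Bob, 1): Wendy: 2 -> 1, Bob: 3 -> 4. State: Bob=4, Wendy=1
Event 3 (Wendy -1): Wendy: 1 -> 0. State: Bob=4, Wendy=0
Event 4 (Bob -> Wendy, 2): Bob: 4 -> 2, Wendy: 0 -> 2. State: Bob=2, Wendy=2

Wendy's final count: 2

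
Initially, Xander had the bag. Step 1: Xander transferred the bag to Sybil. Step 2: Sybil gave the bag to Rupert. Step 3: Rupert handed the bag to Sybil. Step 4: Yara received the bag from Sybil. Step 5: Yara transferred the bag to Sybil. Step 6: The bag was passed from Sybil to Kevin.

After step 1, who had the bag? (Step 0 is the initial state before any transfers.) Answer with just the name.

Tracking the bag holder through step 1:
After step 0 (start): Xander
After step 1: Sybil

At step 1, the holder is Sybil.

Answer: Sybil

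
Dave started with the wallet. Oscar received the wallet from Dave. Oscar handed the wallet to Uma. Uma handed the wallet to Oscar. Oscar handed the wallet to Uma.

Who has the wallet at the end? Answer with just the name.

Answer: Uma

Derivation:
Tracking the wallet through each event:
Start: Dave has the wallet.
After event 1: Oscar has the wallet.
After event 2: Uma has the wallet.
After event 3: Oscar has the wallet.
After event 4: Uma has the wallet.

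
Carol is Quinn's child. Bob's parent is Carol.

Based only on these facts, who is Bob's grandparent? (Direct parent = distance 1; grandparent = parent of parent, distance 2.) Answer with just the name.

Answer: Quinn

Derivation:
Reconstructing the parent chain from the given facts:
  Quinn -> Carol -> Bob
(each arrow means 'parent of the next')
Positions in the chain (0 = top):
  position of Quinn: 0
  position of Carol: 1
  position of Bob: 2

Bob is at position 2; the grandparent is 2 steps up the chain, i.e. position 0: Quinn.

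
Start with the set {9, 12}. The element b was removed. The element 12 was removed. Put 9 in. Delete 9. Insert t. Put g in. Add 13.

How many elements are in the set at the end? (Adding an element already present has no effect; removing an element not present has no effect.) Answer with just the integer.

Answer: 3

Derivation:
Tracking the set through each operation:
Start: {12, 9}
Event 1 (remove b): not present, no change. Set: {12, 9}
Event 2 (remove 12): removed. Set: {9}
Event 3 (add 9): already present, no change. Set: {9}
Event 4 (remove 9): removed. Set: {}
Event 5 (add t): added. Set: {t}
Event 6 (add g): added. Set: {g, t}
Event 7 (add 13): added. Set: {13, g, t}

Final set: {13, g, t} (size 3)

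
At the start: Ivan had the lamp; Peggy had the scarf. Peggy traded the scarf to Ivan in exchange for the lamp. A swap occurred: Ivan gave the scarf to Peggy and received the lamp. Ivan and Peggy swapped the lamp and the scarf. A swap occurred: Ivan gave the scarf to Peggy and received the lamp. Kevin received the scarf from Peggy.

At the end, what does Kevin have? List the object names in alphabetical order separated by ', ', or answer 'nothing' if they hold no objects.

Answer: scarf

Derivation:
Tracking all object holders:
Start: lamp:Ivan, scarf:Peggy
Event 1 (swap scarf<->lamp: now scarf:Ivan, lamp:Peggy). State: lamp:Peggy, scarf:Ivan
Event 2 (swap scarf<->lamp: now scarf:Peggy, lamp:Ivan). State: lamp:Ivan, scarf:Peggy
Event 3 (swap lamp<->scarf: now lamp:Peggy, scarf:Ivan). State: lamp:Peggy, scarf:Ivan
Event 4 (swap scarf<->lamp: now scarf:Peggy, lamp:Ivan). State: lamp:Ivan, scarf:Peggy
Event 5 (give scarf: Peggy -> Kevin). State: lamp:Ivan, scarf:Kevin

Final state: lamp:Ivan, scarf:Kevin
Kevin holds: scarf.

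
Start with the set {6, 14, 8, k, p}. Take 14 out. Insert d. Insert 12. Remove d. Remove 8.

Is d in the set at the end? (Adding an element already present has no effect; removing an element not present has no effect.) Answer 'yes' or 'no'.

Answer: no

Derivation:
Tracking the set through each operation:
Start: {14, 6, 8, k, p}
Event 1 (remove 14): removed. Set: {6, 8, k, p}
Event 2 (add d): added. Set: {6, 8, d, k, p}
Event 3 (add 12): added. Set: {12, 6, 8, d, k, p}
Event 4 (remove d): removed. Set: {12, 6, 8, k, p}
Event 5 (remove 8): removed. Set: {12, 6, k, p}

Final set: {12, 6, k, p} (size 4)
d is NOT in the final set.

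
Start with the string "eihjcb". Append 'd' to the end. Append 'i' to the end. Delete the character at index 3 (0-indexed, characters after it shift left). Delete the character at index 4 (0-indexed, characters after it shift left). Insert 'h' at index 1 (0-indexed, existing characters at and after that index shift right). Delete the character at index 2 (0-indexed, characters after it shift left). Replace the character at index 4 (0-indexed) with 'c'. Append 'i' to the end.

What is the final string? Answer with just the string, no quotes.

Applying each edit step by step:
Start: "eihjcb"
Op 1 (append 'd'): "eihjcb" -> "eihjcbd"
Op 2 (append 'i'): "eihjcbd" -> "eihjcbdi"
Op 3 (delete idx 3 = 'j'): "eihjcbdi" -> "eihcbdi"
Op 4 (delete idx 4 = 'b'): "eihcbdi" -> "eihcdi"
Op 5 (insert 'h' at idx 1): "eihcdi" -> "ehihcdi"
Op 6 (delete idx 2 = 'i'): "ehihcdi" -> "ehhcdi"
Op 7 (replace idx 4: 'd' -> 'c'): "ehhcdi" -> "ehhcci"
Op 8 (append 'i'): "ehhcci" -> "ehhccii"

Answer: ehhccii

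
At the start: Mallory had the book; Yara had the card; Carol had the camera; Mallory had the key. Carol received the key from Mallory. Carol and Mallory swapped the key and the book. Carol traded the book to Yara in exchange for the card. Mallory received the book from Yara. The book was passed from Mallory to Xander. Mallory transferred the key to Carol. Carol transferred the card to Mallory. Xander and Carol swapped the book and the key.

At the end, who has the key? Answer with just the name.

Answer: Xander

Derivation:
Tracking all object holders:
Start: book:Mallory, card:Yara, camera:Carol, key:Mallory
Event 1 (give key: Mallory -> Carol). State: book:Mallory, card:Yara, camera:Carol, key:Carol
Event 2 (swap key<->book: now key:Mallory, book:Carol). State: book:Carol, card:Yara, camera:Carol, key:Mallory
Event 3 (swap book<->card: now book:Yara, card:Carol). State: book:Yara, card:Carol, camera:Carol, key:Mallory
Event 4 (give book: Yara -> Mallory). State: book:Mallory, card:Carol, camera:Carol, key:Mallory
Event 5 (give book: Mallory -> Xander). State: book:Xander, card:Carol, camera:Carol, key:Mallory
Event 6 (give key: Mallory -> Carol). State: book:Xander, card:Carol, camera:Carol, key:Carol
Event 7 (give card: Carol -> Mallory). State: book:Xander, card:Mallory, camera:Carol, key:Carol
Event 8 (swap book<->key: now book:Carol, key:Xander). State: book:Carol, card:Mallory, camera:Carol, key:Xander

Final state: book:Carol, card:Mallory, camera:Carol, key:Xander
The key is held by Xander.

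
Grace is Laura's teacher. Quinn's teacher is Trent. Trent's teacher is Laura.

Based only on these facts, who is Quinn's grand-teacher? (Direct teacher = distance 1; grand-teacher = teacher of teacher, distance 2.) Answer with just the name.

Answer: Laura

Derivation:
Reconstructing the teacher chain from the given facts:
  Grace -> Laura -> Trent -> Quinn
(each arrow means 'teacher of the next')
Positions in the chain (0 = top):
  position of Grace: 0
  position of Laura: 1
  position of Trent: 2
  position of Quinn: 3

Quinn is at position 3; the grand-teacher is 2 steps up the chain, i.e. position 1: Laura.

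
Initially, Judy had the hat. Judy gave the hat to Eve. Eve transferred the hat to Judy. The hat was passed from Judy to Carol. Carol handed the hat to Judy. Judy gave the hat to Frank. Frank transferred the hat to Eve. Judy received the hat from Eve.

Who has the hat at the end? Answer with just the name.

Answer: Judy

Derivation:
Tracking the hat through each event:
Start: Judy has the hat.
After event 1: Eve has the hat.
After event 2: Judy has the hat.
After event 3: Carol has the hat.
After event 4: Judy has the hat.
After event 5: Frank has the hat.
After event 6: Eve has the hat.
After event 7: Judy has the hat.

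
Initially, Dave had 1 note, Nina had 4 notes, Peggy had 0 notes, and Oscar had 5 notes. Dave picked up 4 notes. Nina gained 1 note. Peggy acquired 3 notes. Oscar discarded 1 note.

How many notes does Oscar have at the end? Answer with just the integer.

Tracking counts step by step:
Start: Dave=1, Nina=4, Peggy=0, Oscar=5
Event 1 (Dave +4): Dave: 1 -> 5. State: Dave=5, Nina=4, Peggy=0, Oscar=5
Event 2 (Nina +1): Nina: 4 -> 5. State: Dave=5, Nina=5, Peggy=0, Oscar=5
Event 3 (Peggy +3): Peggy: 0 -> 3. State: Dave=5, Nina=5, Peggy=3, Oscar=5
Event 4 (Oscar -1): Oscar: 5 -> 4. State: Dave=5, Nina=5, Peggy=3, Oscar=4

Oscar's final count: 4

Answer: 4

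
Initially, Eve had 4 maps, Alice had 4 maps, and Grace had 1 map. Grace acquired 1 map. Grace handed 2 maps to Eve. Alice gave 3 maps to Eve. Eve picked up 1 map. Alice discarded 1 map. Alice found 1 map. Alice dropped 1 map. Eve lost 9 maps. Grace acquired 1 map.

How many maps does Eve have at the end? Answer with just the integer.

Answer: 1

Derivation:
Tracking counts step by step:
Start: Eve=4, Alice=4, Grace=1
Event 1 (Grace +1): Grace: 1 -> 2. State: Eve=4, Alice=4, Grace=2
Event 2 (Grace -> Eve, 2): Grace: 2 -> 0, Eve: 4 -> 6. State: Eve=6, Alice=4, Grace=0
Event 3 (Alice -> Eve, 3): Alice: 4 -> 1, Eve: 6 -> 9. State: Eve=9, Alice=1, Grace=0
Event 4 (Eve +1): Eve: 9 -> 10. State: Eve=10, Alice=1, Grace=0
Event 5 (Alice -1): Alice: 1 -> 0. State: Eve=10, Alice=0, Grace=0
Event 6 (Alice +1): Alice: 0 -> 1. State: Eve=10, Alice=1, Grace=0
Event 7 (Alice -1): Alice: 1 -> 0. State: Eve=10, Alice=0, Grace=0
Event 8 (Eve -9): Eve: 10 -> 1. State: Eve=1, Alice=0, Grace=0
Event 9 (Grace +1): Grace: 0 -> 1. State: Eve=1, Alice=0, Grace=1

Eve's final count: 1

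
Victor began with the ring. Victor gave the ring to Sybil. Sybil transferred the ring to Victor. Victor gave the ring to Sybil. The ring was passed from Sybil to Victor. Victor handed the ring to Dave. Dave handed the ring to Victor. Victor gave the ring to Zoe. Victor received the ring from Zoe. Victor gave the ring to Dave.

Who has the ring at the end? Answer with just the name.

Tracking the ring through each event:
Start: Victor has the ring.
After event 1: Sybil has the ring.
After event 2: Victor has the ring.
After event 3: Sybil has the ring.
After event 4: Victor has the ring.
After event 5: Dave has the ring.
After event 6: Victor has the ring.
After event 7: Zoe has the ring.
After event 8: Victor has the ring.
After event 9: Dave has the ring.

Answer: Dave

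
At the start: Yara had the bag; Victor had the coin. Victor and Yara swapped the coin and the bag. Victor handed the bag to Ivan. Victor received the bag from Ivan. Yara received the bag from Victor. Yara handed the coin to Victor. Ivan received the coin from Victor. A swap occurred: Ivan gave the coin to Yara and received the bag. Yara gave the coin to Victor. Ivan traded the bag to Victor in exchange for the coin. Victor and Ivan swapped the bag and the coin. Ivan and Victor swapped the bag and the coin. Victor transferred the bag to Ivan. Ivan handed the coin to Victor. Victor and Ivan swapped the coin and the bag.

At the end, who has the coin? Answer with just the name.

Tracking all object holders:
Start: bag:Yara, coin:Victor
Event 1 (swap coin<->bag: now coin:Yara, bag:Victor). State: bag:Victor, coin:Yara
Event 2 (give bag: Victor -> Ivan). State: bag:Ivan, coin:Yara
Event 3 (give bag: Ivan -> Victor). State: bag:Victor, coin:Yara
Event 4 (give bag: Victor -> Yara). State: bag:Yara, coin:Yara
Event 5 (give coin: Yara -> Victor). State: bag:Yara, coin:Victor
Event 6 (give coin: Victor -> Ivan). State: bag:Yara, coin:Ivan
Event 7 (swap coin<->bag: now coin:Yara, bag:Ivan). State: bag:Ivan, coin:Yara
Event 8 (give coin: Yara -> Victor). State: bag:Ivan, coin:Victor
Event 9 (swap bag<->coin: now bag:Victor, coin:Ivan). State: bag:Victor, coin:Ivan
Event 10 (swap bag<->coin: now bag:Ivan, coin:Victor). State: bag:Ivan, coin:Victor
Event 11 (swap bag<->coin: now bag:Victor, coin:Ivan). State: bag:Victor, coin:Ivan
Event 12 (give bag: Victor -> Ivan). State: bag:Ivan, coin:Ivan
Event 13 (give coin: Ivan -> Victor). State: bag:Ivan, coin:Victor
Event 14 (swap coin<->bag: now coin:Ivan, bag:Victor). State: bag:Victor, coin:Ivan

Final state: bag:Victor, coin:Ivan
The coin is held by Ivan.

Answer: Ivan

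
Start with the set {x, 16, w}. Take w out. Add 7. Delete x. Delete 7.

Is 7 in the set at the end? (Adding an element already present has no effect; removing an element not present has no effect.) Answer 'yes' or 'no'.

Answer: no

Derivation:
Tracking the set through each operation:
Start: {16, w, x}
Event 1 (remove w): removed. Set: {16, x}
Event 2 (add 7): added. Set: {16, 7, x}
Event 3 (remove x): removed. Set: {16, 7}
Event 4 (remove 7): removed. Set: {16}

Final set: {16} (size 1)
7 is NOT in the final set.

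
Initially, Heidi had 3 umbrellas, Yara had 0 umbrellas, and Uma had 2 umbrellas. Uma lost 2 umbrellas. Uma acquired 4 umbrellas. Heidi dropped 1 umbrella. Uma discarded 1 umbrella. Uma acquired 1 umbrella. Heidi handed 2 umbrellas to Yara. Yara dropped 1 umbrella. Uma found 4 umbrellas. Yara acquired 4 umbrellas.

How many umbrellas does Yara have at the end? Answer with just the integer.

Tracking counts step by step:
Start: Heidi=3, Yara=0, Uma=2
Event 1 (Uma -2): Uma: 2 -> 0. State: Heidi=3, Yara=0, Uma=0
Event 2 (Uma +4): Uma: 0 -> 4. State: Heidi=3, Yara=0, Uma=4
Event 3 (Heidi -1): Heidi: 3 -> 2. State: Heidi=2, Yara=0, Uma=4
Event 4 (Uma -1): Uma: 4 -> 3. State: Heidi=2, Yara=0, Uma=3
Event 5 (Uma +1): Uma: 3 -> 4. State: Heidi=2, Yara=0, Uma=4
Event 6 (Heidi -> Yara, 2): Heidi: 2 -> 0, Yara: 0 -> 2. State: Heidi=0, Yara=2, Uma=4
Event 7 (Yara -1): Yara: 2 -> 1. State: Heidi=0, Yara=1, Uma=4
Event 8 (Uma +4): Uma: 4 -> 8. State: Heidi=0, Yara=1, Uma=8
Event 9 (Yara +4): Yara: 1 -> 5. State: Heidi=0, Yara=5, Uma=8

Yara's final count: 5

Answer: 5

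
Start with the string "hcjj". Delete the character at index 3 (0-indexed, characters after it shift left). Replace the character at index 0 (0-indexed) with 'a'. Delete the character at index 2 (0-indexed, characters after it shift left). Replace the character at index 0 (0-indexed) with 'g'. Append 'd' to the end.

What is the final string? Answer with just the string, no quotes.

Applying each edit step by step:
Start: "hcjj"
Op 1 (delete idx 3 = 'j'): "hcjj" -> "hcj"
Op 2 (replace idx 0: 'h' -> 'a'): "hcj" -> "acj"
Op 3 (delete idx 2 = 'j'): "acj" -> "ac"
Op 4 (replace idx 0: 'a' -> 'g'): "ac" -> "gc"
Op 5 (append 'd'): "gc" -> "gcd"

Answer: gcd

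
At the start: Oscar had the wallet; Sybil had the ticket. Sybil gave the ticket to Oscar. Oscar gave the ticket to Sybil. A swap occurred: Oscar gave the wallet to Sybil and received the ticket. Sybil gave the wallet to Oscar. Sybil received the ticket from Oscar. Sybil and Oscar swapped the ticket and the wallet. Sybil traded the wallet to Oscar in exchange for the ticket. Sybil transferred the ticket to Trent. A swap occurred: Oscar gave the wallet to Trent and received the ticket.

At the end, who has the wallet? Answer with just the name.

Answer: Trent

Derivation:
Tracking all object holders:
Start: wallet:Oscar, ticket:Sybil
Event 1 (give ticket: Sybil -> Oscar). State: wallet:Oscar, ticket:Oscar
Event 2 (give ticket: Oscar -> Sybil). State: wallet:Oscar, ticket:Sybil
Event 3 (swap wallet<->ticket: now wallet:Sybil, ticket:Oscar). State: wallet:Sybil, ticket:Oscar
Event 4 (give wallet: Sybil -> Oscar). State: wallet:Oscar, ticket:Oscar
Event 5 (give ticket: Oscar -> Sybil). State: wallet:Oscar, ticket:Sybil
Event 6 (swap ticket<->wallet: now ticket:Oscar, wallet:Sybil). State: wallet:Sybil, ticket:Oscar
Event 7 (swap wallet<->ticket: now wallet:Oscar, ticket:Sybil). State: wallet:Oscar, ticket:Sybil
Event 8 (give ticket: Sybil -> Trent). State: wallet:Oscar, ticket:Trent
Event 9 (swap wallet<->ticket: now wallet:Trent, ticket:Oscar). State: wallet:Trent, ticket:Oscar

Final state: wallet:Trent, ticket:Oscar
The wallet is held by Trent.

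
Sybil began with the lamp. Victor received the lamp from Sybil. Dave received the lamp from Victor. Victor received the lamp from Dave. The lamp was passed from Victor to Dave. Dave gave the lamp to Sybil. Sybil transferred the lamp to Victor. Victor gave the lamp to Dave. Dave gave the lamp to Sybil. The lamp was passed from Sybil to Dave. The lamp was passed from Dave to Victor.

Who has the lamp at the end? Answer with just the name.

Tracking the lamp through each event:
Start: Sybil has the lamp.
After event 1: Victor has the lamp.
After event 2: Dave has the lamp.
After event 3: Victor has the lamp.
After event 4: Dave has the lamp.
After event 5: Sybil has the lamp.
After event 6: Victor has the lamp.
After event 7: Dave has the lamp.
After event 8: Sybil has the lamp.
After event 9: Dave has the lamp.
After event 10: Victor has the lamp.

Answer: Victor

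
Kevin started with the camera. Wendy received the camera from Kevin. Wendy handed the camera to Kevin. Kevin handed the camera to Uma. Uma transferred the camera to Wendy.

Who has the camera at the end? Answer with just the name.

Tracking the camera through each event:
Start: Kevin has the camera.
After event 1: Wendy has the camera.
After event 2: Kevin has the camera.
After event 3: Uma has the camera.
After event 4: Wendy has the camera.

Answer: Wendy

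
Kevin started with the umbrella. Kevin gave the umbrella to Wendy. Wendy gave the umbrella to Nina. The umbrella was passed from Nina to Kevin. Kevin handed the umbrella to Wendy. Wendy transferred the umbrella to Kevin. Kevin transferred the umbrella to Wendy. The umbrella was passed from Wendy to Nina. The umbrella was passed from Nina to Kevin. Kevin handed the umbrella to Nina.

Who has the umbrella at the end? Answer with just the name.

Answer: Nina

Derivation:
Tracking the umbrella through each event:
Start: Kevin has the umbrella.
After event 1: Wendy has the umbrella.
After event 2: Nina has the umbrella.
After event 3: Kevin has the umbrella.
After event 4: Wendy has the umbrella.
After event 5: Kevin has the umbrella.
After event 6: Wendy has the umbrella.
After event 7: Nina has the umbrella.
After event 8: Kevin has the umbrella.
After event 9: Nina has the umbrella.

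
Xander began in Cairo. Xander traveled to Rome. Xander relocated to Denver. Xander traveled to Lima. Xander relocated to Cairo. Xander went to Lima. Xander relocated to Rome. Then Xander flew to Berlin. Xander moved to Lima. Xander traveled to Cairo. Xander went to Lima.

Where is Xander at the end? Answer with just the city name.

Answer: Lima

Derivation:
Tracking Xander's location:
Start: Xander is in Cairo.
After move 1: Cairo -> Rome. Xander is in Rome.
After move 2: Rome -> Denver. Xander is in Denver.
After move 3: Denver -> Lima. Xander is in Lima.
After move 4: Lima -> Cairo. Xander is in Cairo.
After move 5: Cairo -> Lima. Xander is in Lima.
After move 6: Lima -> Rome. Xander is in Rome.
After move 7: Rome -> Berlin. Xander is in Berlin.
After move 8: Berlin -> Lima. Xander is in Lima.
After move 9: Lima -> Cairo. Xander is in Cairo.
After move 10: Cairo -> Lima. Xander is in Lima.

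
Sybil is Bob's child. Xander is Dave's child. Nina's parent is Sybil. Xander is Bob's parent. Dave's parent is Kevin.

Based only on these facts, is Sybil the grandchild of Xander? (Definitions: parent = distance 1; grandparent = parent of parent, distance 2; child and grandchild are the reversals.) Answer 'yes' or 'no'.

Reconstructing the parent chain from the given facts:
  Kevin -> Dave -> Xander -> Bob -> Sybil -> Nina
(each arrow means 'parent of the next')
Positions in the chain (0 = top):
  position of Kevin: 0
  position of Dave: 1
  position of Xander: 2
  position of Bob: 3
  position of Sybil: 4
  position of Nina: 5

Sybil is at position 4, Xander is at position 2; signed distance (j - i) = -2.
'grandchild' requires j - i = -2. Actual distance is -2, so the relation HOLDS.

Answer: yes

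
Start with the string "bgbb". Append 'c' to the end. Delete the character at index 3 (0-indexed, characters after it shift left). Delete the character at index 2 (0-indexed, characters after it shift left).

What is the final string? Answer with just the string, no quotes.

Applying each edit step by step:
Start: "bgbb"
Op 1 (append 'c'): "bgbb" -> "bgbbc"
Op 2 (delete idx 3 = 'b'): "bgbbc" -> "bgbc"
Op 3 (delete idx 2 = 'b'): "bgbc" -> "bgc"

Answer: bgc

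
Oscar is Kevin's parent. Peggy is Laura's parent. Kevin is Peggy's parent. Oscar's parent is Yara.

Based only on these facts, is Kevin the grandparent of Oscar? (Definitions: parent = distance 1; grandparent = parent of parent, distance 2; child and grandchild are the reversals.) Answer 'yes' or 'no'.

Answer: no

Derivation:
Reconstructing the parent chain from the given facts:
  Yara -> Oscar -> Kevin -> Peggy -> Laura
(each arrow means 'parent of the next')
Positions in the chain (0 = top):
  position of Yara: 0
  position of Oscar: 1
  position of Kevin: 2
  position of Peggy: 3
  position of Laura: 4

Kevin is at position 2, Oscar is at position 1; signed distance (j - i) = -1.
'grandparent' requires j - i = 2. Actual distance is -1, so the relation does NOT hold.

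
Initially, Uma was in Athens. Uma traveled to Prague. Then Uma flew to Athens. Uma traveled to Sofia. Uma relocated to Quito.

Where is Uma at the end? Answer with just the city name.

Tracking Uma's location:
Start: Uma is in Athens.
After move 1: Athens -> Prague. Uma is in Prague.
After move 2: Prague -> Athens. Uma is in Athens.
After move 3: Athens -> Sofia. Uma is in Sofia.
After move 4: Sofia -> Quito. Uma is in Quito.

Answer: Quito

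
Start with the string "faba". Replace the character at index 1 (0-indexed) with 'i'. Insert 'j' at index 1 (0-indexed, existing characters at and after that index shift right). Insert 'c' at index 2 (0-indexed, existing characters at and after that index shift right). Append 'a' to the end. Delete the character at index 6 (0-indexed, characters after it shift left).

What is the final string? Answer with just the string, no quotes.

Answer: fjciba

Derivation:
Applying each edit step by step:
Start: "faba"
Op 1 (replace idx 1: 'a' -> 'i'): "faba" -> "fiba"
Op 2 (insert 'j' at idx 1): "fiba" -> "fjiba"
Op 3 (insert 'c' at idx 2): "fjiba" -> "fjciba"
Op 4 (append 'a'): "fjciba" -> "fjcibaa"
Op 5 (delete idx 6 = 'a'): "fjcibaa" -> "fjciba"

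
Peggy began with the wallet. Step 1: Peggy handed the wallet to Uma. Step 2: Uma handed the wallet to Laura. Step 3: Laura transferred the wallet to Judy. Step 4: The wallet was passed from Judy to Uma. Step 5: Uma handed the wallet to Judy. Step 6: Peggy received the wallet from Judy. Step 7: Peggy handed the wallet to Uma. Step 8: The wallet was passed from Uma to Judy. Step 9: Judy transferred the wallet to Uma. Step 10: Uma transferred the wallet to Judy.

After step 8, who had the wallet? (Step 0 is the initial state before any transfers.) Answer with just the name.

Tracking the wallet holder through step 8:
After step 0 (start): Peggy
After step 1: Uma
After step 2: Laura
After step 3: Judy
After step 4: Uma
After step 5: Judy
After step 6: Peggy
After step 7: Uma
After step 8: Judy

At step 8, the holder is Judy.

Answer: Judy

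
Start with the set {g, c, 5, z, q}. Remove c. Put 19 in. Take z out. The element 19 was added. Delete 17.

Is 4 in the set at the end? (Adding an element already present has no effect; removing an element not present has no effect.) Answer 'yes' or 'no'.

Answer: no

Derivation:
Tracking the set through each operation:
Start: {5, c, g, q, z}
Event 1 (remove c): removed. Set: {5, g, q, z}
Event 2 (add 19): added. Set: {19, 5, g, q, z}
Event 3 (remove z): removed. Set: {19, 5, g, q}
Event 4 (add 19): already present, no change. Set: {19, 5, g, q}
Event 5 (remove 17): not present, no change. Set: {19, 5, g, q}

Final set: {19, 5, g, q} (size 4)
4 is NOT in the final set.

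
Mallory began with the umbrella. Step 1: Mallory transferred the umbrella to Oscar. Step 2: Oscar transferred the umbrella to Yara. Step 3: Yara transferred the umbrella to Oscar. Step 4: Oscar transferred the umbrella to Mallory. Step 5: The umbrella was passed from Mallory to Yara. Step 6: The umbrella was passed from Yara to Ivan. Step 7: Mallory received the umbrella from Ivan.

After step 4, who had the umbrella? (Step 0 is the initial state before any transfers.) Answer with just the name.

Answer: Mallory

Derivation:
Tracking the umbrella holder through step 4:
After step 0 (start): Mallory
After step 1: Oscar
After step 2: Yara
After step 3: Oscar
After step 4: Mallory

At step 4, the holder is Mallory.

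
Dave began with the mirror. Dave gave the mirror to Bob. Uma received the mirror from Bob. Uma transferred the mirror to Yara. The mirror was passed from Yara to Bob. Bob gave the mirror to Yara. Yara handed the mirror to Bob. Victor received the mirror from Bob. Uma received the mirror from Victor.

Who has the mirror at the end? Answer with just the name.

Tracking the mirror through each event:
Start: Dave has the mirror.
After event 1: Bob has the mirror.
After event 2: Uma has the mirror.
After event 3: Yara has the mirror.
After event 4: Bob has the mirror.
After event 5: Yara has the mirror.
After event 6: Bob has the mirror.
After event 7: Victor has the mirror.
After event 8: Uma has the mirror.

Answer: Uma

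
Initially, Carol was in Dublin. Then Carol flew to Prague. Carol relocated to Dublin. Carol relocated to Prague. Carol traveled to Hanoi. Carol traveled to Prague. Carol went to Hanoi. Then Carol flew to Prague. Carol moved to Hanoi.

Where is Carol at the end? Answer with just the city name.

Answer: Hanoi

Derivation:
Tracking Carol's location:
Start: Carol is in Dublin.
After move 1: Dublin -> Prague. Carol is in Prague.
After move 2: Prague -> Dublin. Carol is in Dublin.
After move 3: Dublin -> Prague. Carol is in Prague.
After move 4: Prague -> Hanoi. Carol is in Hanoi.
After move 5: Hanoi -> Prague. Carol is in Prague.
After move 6: Prague -> Hanoi. Carol is in Hanoi.
After move 7: Hanoi -> Prague. Carol is in Prague.
After move 8: Prague -> Hanoi. Carol is in Hanoi.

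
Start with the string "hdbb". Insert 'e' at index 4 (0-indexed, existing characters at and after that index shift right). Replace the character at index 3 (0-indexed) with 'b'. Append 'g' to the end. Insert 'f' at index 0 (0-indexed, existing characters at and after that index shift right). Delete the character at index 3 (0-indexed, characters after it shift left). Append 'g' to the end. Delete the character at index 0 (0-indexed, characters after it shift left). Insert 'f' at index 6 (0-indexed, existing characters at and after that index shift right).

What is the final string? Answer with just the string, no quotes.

Applying each edit step by step:
Start: "hdbb"
Op 1 (insert 'e' at idx 4): "hdbb" -> "hdbbe"
Op 2 (replace idx 3: 'b' -> 'b'): "hdbbe" -> "hdbbe"
Op 3 (append 'g'): "hdbbe" -> "hdbbeg"
Op 4 (insert 'f' at idx 0): "hdbbeg" -> "fhdbbeg"
Op 5 (delete idx 3 = 'b'): "fhdbbeg" -> "fhdbeg"
Op 6 (append 'g'): "fhdbeg" -> "fhdbegg"
Op 7 (delete idx 0 = 'f'): "fhdbegg" -> "hdbegg"
Op 8 (insert 'f' at idx 6): "hdbegg" -> "hdbeggf"

Answer: hdbeggf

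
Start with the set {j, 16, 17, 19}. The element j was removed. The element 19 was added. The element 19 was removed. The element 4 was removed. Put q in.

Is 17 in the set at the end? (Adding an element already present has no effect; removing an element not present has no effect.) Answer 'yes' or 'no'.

Answer: yes

Derivation:
Tracking the set through each operation:
Start: {16, 17, 19, j}
Event 1 (remove j): removed. Set: {16, 17, 19}
Event 2 (add 19): already present, no change. Set: {16, 17, 19}
Event 3 (remove 19): removed. Set: {16, 17}
Event 4 (remove 4): not present, no change. Set: {16, 17}
Event 5 (add q): added. Set: {16, 17, q}

Final set: {16, 17, q} (size 3)
17 is in the final set.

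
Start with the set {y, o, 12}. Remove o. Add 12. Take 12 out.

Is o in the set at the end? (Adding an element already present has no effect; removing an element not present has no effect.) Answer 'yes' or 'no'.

Tracking the set through each operation:
Start: {12, o, y}
Event 1 (remove o): removed. Set: {12, y}
Event 2 (add 12): already present, no change. Set: {12, y}
Event 3 (remove 12): removed. Set: {y}

Final set: {y} (size 1)
o is NOT in the final set.

Answer: no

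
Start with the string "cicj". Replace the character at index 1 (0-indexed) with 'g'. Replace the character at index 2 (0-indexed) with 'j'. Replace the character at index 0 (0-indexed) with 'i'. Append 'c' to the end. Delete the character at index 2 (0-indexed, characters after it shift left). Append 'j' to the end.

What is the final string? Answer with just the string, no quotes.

Answer: igjcj

Derivation:
Applying each edit step by step:
Start: "cicj"
Op 1 (replace idx 1: 'i' -> 'g'): "cicj" -> "cgcj"
Op 2 (replace idx 2: 'c' -> 'j'): "cgcj" -> "cgjj"
Op 3 (replace idx 0: 'c' -> 'i'): "cgjj" -> "igjj"
Op 4 (append 'c'): "igjj" -> "igjjc"
Op 5 (delete idx 2 = 'j'): "igjjc" -> "igjc"
Op 6 (append 'j'): "igjc" -> "igjcj"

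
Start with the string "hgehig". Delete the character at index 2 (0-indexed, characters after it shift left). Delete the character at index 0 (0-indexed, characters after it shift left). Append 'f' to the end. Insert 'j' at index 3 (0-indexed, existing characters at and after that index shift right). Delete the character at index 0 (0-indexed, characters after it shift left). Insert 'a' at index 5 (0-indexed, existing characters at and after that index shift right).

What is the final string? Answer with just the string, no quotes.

Applying each edit step by step:
Start: "hgehig"
Op 1 (delete idx 2 = 'e'): "hgehig" -> "hghig"
Op 2 (delete idx 0 = 'h'): "hghig" -> "ghig"
Op 3 (append 'f'): "ghig" -> "ghigf"
Op 4 (insert 'j' at idx 3): "ghigf" -> "ghijgf"
Op 5 (delete idx 0 = 'g'): "ghijgf" -> "hijgf"
Op 6 (insert 'a' at idx 5): "hijgf" -> "hijgfa"

Answer: hijgfa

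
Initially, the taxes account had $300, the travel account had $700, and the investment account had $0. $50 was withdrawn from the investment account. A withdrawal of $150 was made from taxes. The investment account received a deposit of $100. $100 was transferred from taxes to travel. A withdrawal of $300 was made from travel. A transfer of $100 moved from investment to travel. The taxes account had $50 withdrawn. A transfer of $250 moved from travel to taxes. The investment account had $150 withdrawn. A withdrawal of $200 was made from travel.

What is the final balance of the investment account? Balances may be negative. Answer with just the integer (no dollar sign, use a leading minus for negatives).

Answer: -200

Derivation:
Tracking account balances step by step:
Start: taxes=300, travel=700, investment=0
Event 1 (withdraw 50 from investment): investment: 0 - 50 = -50. Balances: taxes=300, travel=700, investment=-50
Event 2 (withdraw 150 from taxes): taxes: 300 - 150 = 150. Balances: taxes=150, travel=700, investment=-50
Event 3 (deposit 100 to investment): investment: -50 + 100 = 50. Balances: taxes=150, travel=700, investment=50
Event 4 (transfer 100 taxes -> travel): taxes: 150 - 100 = 50, travel: 700 + 100 = 800. Balances: taxes=50, travel=800, investment=50
Event 5 (withdraw 300 from travel): travel: 800 - 300 = 500. Balances: taxes=50, travel=500, investment=50
Event 6 (transfer 100 investment -> travel): investment: 50 - 100 = -50, travel: 500 + 100 = 600. Balances: taxes=50, travel=600, investment=-50
Event 7 (withdraw 50 from taxes): taxes: 50 - 50 = 0. Balances: taxes=0, travel=600, investment=-50
Event 8 (transfer 250 travel -> taxes): travel: 600 - 250 = 350, taxes: 0 + 250 = 250. Balances: taxes=250, travel=350, investment=-50
Event 9 (withdraw 150 from investment): investment: -50 - 150 = -200. Balances: taxes=250, travel=350, investment=-200
Event 10 (withdraw 200 from travel): travel: 350 - 200 = 150. Balances: taxes=250, travel=150, investment=-200

Final balance of investment: -200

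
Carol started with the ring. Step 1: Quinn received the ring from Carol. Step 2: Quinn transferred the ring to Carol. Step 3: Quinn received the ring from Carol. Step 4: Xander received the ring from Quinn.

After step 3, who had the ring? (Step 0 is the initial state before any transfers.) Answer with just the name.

Answer: Quinn

Derivation:
Tracking the ring holder through step 3:
After step 0 (start): Carol
After step 1: Quinn
After step 2: Carol
After step 3: Quinn

At step 3, the holder is Quinn.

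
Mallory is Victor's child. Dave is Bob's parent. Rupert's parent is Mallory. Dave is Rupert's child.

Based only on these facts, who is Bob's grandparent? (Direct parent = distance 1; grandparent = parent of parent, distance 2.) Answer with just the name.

Reconstructing the parent chain from the given facts:
  Victor -> Mallory -> Rupert -> Dave -> Bob
(each arrow means 'parent of the next')
Positions in the chain (0 = top):
  position of Victor: 0
  position of Mallory: 1
  position of Rupert: 2
  position of Dave: 3
  position of Bob: 4

Bob is at position 4; the grandparent is 2 steps up the chain, i.e. position 2: Rupert.

Answer: Rupert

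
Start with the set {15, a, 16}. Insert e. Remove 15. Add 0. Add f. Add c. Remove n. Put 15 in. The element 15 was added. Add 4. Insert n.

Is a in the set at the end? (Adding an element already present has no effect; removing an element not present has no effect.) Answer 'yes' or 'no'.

Answer: yes

Derivation:
Tracking the set through each operation:
Start: {15, 16, a}
Event 1 (add e): added. Set: {15, 16, a, e}
Event 2 (remove 15): removed. Set: {16, a, e}
Event 3 (add 0): added. Set: {0, 16, a, e}
Event 4 (add f): added. Set: {0, 16, a, e, f}
Event 5 (add c): added. Set: {0, 16, a, c, e, f}
Event 6 (remove n): not present, no change. Set: {0, 16, a, c, e, f}
Event 7 (add 15): added. Set: {0, 15, 16, a, c, e, f}
Event 8 (add 15): already present, no change. Set: {0, 15, 16, a, c, e, f}
Event 9 (add 4): added. Set: {0, 15, 16, 4, a, c, e, f}
Event 10 (add n): added. Set: {0, 15, 16, 4, a, c, e, f, n}

Final set: {0, 15, 16, 4, a, c, e, f, n} (size 9)
a is in the final set.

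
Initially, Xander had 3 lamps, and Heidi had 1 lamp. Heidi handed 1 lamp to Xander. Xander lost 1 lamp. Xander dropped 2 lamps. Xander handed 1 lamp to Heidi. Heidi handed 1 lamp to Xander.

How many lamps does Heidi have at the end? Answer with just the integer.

Tracking counts step by step:
Start: Xander=3, Heidi=1
Event 1 (Heidi -> Xander, 1): Heidi: 1 -> 0, Xander: 3 -> 4. State: Xander=4, Heidi=0
Event 2 (Xander -1): Xander: 4 -> 3. State: Xander=3, Heidi=0
Event 3 (Xander -2): Xander: 3 -> 1. State: Xander=1, Heidi=0
Event 4 (Xander -> Heidi, 1): Xander: 1 -> 0, Heidi: 0 -> 1. State: Xander=0, Heidi=1
Event 5 (Heidi -> Xander, 1): Heidi: 1 -> 0, Xander: 0 -> 1. State: Xander=1, Heidi=0

Heidi's final count: 0

Answer: 0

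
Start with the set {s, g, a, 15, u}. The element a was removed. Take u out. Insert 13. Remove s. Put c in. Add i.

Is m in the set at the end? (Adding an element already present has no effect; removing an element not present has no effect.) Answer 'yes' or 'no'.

Tracking the set through each operation:
Start: {15, a, g, s, u}
Event 1 (remove a): removed. Set: {15, g, s, u}
Event 2 (remove u): removed. Set: {15, g, s}
Event 3 (add 13): added. Set: {13, 15, g, s}
Event 4 (remove s): removed. Set: {13, 15, g}
Event 5 (add c): added. Set: {13, 15, c, g}
Event 6 (add i): added. Set: {13, 15, c, g, i}

Final set: {13, 15, c, g, i} (size 5)
m is NOT in the final set.

Answer: no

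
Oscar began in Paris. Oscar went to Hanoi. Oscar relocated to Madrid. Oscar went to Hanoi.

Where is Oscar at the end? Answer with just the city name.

Tracking Oscar's location:
Start: Oscar is in Paris.
After move 1: Paris -> Hanoi. Oscar is in Hanoi.
After move 2: Hanoi -> Madrid. Oscar is in Madrid.
After move 3: Madrid -> Hanoi. Oscar is in Hanoi.

Answer: Hanoi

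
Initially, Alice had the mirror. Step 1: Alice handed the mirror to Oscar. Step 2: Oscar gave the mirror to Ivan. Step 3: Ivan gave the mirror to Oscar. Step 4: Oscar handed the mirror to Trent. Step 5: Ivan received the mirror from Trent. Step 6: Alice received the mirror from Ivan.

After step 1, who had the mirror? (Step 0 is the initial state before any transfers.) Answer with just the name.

Tracking the mirror holder through step 1:
After step 0 (start): Alice
After step 1: Oscar

At step 1, the holder is Oscar.

Answer: Oscar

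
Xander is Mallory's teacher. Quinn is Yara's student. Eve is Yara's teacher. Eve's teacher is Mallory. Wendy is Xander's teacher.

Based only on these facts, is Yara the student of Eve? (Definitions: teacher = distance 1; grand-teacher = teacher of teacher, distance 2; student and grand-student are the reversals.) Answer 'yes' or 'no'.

Reconstructing the teacher chain from the given facts:
  Wendy -> Xander -> Mallory -> Eve -> Yara -> Quinn
(each arrow means 'teacher of the next')
Positions in the chain (0 = top):
  position of Wendy: 0
  position of Xander: 1
  position of Mallory: 2
  position of Eve: 3
  position of Yara: 4
  position of Quinn: 5

Yara is at position 4, Eve is at position 3; signed distance (j - i) = -1.
'student' requires j - i = -1. Actual distance is -1, so the relation HOLDS.

Answer: yes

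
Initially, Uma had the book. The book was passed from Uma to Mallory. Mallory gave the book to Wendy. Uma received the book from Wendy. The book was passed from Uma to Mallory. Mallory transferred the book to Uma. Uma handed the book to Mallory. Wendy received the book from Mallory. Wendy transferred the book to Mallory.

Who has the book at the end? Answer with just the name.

Tracking the book through each event:
Start: Uma has the book.
After event 1: Mallory has the book.
After event 2: Wendy has the book.
After event 3: Uma has the book.
After event 4: Mallory has the book.
After event 5: Uma has the book.
After event 6: Mallory has the book.
After event 7: Wendy has the book.
After event 8: Mallory has the book.

Answer: Mallory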